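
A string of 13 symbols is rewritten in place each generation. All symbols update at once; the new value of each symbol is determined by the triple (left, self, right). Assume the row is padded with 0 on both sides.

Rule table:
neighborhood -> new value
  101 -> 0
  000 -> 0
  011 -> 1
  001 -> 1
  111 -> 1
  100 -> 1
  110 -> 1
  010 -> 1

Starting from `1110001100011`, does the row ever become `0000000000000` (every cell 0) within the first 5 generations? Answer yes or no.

no

generation 1: 1111011110111
generation 2: 1111011110111  (fixed point — unchanged through generation 5)
generation 5 is 1111011110111, still not uniform 0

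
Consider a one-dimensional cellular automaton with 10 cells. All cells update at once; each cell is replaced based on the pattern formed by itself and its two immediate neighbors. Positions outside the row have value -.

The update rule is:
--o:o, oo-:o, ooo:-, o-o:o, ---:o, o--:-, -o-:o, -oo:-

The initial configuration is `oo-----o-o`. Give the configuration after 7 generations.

generation 1: -o-ooooooo
generation 2: ooo------o
generation 3: --o-oooooo
generation 4: oooo-----o
generation 5: ---o-ooooo
generation 6: ooooo----o
generation 7: ----o-oooo

----o-oooo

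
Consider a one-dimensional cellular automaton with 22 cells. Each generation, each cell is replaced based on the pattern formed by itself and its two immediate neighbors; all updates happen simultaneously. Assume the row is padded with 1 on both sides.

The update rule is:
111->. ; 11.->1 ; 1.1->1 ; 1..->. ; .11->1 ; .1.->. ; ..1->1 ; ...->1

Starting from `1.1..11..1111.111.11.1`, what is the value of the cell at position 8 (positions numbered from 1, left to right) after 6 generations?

1

11..111.11..111.111111
.1.11.1111.11.111.....
1.11111..111111.1.1111
111...1.11....11.11...
..1.11.111.11111111.11
.1.11111.111......111.
position 8 holds 1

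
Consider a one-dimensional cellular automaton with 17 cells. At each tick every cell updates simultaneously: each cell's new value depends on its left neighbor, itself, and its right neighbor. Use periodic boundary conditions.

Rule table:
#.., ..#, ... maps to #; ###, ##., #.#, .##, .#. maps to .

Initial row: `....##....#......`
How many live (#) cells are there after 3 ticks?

15

####..####.######
....##...........
####..###########
count of #: 15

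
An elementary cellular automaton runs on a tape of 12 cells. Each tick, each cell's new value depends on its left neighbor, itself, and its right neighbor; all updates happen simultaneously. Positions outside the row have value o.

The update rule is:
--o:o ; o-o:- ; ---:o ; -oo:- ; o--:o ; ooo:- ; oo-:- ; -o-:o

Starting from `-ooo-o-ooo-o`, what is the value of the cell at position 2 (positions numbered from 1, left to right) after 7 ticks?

-----o------
oooooooooooo
------------
oooooooooooo  (repeats tick 2; period 2)
tick 7: ------------
position 2 holds -

-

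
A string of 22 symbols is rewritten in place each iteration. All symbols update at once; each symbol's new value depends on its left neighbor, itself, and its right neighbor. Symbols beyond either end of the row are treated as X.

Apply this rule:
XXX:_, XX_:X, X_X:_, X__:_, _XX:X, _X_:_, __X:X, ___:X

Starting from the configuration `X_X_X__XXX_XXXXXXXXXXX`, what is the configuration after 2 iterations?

X_____XX_X_X__________
X_XXXXXX_____XXXXXXXXX

X_XXXXXX_____XXXXXXXXX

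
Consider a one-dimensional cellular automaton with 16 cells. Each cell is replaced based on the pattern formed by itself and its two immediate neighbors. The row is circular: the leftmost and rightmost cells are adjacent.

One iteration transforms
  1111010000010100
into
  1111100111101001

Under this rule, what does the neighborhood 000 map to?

1

At position 7 the neighborhood is 000; the next row has 1 there.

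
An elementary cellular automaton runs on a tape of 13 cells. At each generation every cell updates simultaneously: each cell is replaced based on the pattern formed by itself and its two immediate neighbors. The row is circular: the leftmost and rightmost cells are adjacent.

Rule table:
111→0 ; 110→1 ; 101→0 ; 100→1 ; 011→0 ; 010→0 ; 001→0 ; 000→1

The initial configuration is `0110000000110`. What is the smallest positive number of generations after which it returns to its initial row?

0011111110011
1000000011001
1111111001100
0000001100110
1111100110011
0000110011000
1110011001111
0011001100000
1001100111111
1100110000000
0110011111110
0011000000011
1001111111001
1100000001100
0111111100110
0000000110011
1111110011001
0000011001100
1111001100111
0001100110000
1100110011111
0110011000000
0011001111111
1001100000001
1100111111100
0110000000110

26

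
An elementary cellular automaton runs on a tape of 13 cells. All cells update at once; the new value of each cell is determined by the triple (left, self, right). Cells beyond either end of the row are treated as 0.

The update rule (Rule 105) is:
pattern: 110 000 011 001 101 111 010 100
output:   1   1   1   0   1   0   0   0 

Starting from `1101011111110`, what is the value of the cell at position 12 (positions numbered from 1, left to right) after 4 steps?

1

step 1: 1110110000010
step 2: 1011110111000
step 3: 0110011101011
step 4: 0110010110111
position 12 holds 1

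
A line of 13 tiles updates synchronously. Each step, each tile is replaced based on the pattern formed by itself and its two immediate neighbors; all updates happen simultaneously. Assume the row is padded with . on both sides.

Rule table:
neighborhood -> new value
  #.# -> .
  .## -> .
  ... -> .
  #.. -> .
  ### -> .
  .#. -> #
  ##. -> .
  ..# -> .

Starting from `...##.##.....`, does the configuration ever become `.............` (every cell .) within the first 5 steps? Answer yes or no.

yes

step 1: .............
all cells are . at step 1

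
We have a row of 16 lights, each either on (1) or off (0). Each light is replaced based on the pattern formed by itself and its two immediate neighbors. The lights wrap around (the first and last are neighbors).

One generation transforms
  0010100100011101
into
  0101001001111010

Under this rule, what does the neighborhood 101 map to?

1

At position 3 the neighborhood is 101; the next row has 1 there.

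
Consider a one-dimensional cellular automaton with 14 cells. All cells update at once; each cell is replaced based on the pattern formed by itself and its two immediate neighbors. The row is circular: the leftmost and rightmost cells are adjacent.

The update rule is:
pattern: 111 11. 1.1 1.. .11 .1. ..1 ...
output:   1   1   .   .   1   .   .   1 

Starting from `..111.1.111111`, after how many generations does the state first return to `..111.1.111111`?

2

generation 1: ..111...111111
generation 2: ..111.1.111111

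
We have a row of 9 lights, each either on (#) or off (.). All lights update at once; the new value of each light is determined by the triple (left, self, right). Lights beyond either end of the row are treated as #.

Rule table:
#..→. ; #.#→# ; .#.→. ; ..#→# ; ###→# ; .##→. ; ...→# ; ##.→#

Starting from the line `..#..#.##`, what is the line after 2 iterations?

iteration 1: .#..#.#.#
iteration 2: #..#.#.#.

#..#.#.#.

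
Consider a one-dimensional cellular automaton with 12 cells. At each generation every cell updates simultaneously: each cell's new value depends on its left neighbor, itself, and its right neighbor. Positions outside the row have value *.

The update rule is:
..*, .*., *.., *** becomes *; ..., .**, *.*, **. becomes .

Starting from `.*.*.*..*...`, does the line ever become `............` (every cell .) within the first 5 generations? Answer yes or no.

no

.*.*.*****.*
.*.*..***...
.*.***.*.*.*
.*..*..*.*..
.*******.***
generation 5 is .*******.***, still not uniform .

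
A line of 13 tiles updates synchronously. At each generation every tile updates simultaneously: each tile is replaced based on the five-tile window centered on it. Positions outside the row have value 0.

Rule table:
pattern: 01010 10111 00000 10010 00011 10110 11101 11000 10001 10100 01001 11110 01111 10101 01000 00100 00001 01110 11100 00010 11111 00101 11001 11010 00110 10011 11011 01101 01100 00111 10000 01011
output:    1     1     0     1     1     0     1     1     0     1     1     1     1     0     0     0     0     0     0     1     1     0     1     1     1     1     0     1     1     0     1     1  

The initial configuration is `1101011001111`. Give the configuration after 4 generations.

1000110111110

1110101110110
0011011010011
0111001111111
1000110111110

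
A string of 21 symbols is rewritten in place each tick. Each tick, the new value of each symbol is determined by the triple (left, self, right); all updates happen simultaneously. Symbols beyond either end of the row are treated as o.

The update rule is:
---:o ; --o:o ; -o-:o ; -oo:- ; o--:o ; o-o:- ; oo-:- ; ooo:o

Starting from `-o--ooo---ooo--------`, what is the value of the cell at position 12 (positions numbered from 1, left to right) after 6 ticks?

-

-ooo-o-ooo-o-oooooooo
--o--o--o--o--ooooooo
oooooooooooooo-oooooo
ooooooooooooo---ooooo
oooooooooooo-ooo-oooo
ooooooooooo---o---ooo
position 12 holds -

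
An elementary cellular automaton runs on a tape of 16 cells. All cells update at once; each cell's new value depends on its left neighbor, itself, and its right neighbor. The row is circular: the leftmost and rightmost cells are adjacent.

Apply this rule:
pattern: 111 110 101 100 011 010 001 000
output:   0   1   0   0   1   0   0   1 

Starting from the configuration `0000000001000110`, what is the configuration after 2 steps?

1000000101000110

1111111100010110
1000000101000110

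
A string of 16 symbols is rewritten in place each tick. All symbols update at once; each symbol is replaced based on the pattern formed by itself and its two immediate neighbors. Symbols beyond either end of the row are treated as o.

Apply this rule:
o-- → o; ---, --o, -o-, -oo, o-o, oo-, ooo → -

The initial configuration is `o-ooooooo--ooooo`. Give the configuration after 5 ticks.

o--o---------o--

tick 1: ---------o------
tick 2: o---------o-----
tick 3: -o---------o----
tick 4: --o---------o---
tick 5: o--o---------o--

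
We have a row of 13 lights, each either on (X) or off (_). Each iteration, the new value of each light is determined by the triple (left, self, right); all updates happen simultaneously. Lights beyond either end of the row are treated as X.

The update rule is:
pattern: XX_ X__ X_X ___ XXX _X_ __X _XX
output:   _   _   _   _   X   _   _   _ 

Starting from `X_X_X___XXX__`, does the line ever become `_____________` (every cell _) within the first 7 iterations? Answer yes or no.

yes

iteration 1: _________X___
iteration 2: _____________
all cells are _ at iteration 2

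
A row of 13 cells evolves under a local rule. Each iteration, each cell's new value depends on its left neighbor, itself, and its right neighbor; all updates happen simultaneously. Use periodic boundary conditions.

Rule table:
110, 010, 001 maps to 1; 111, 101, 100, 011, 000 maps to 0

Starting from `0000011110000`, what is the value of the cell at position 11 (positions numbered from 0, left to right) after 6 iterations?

0

0000100010000
0001100110000
0010101010000
0110101010000
1010101010000
1010101010001
position 11 holds 0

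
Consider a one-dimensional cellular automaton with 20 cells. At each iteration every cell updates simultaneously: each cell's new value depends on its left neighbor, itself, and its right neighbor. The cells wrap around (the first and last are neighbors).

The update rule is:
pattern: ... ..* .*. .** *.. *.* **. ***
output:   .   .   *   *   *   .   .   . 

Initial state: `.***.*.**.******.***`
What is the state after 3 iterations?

.*...*.*..*......*..
.**..*.**.**.....**.
.*.*.*.*..*.*....*.*

.*.*.*.*..*.*....*.*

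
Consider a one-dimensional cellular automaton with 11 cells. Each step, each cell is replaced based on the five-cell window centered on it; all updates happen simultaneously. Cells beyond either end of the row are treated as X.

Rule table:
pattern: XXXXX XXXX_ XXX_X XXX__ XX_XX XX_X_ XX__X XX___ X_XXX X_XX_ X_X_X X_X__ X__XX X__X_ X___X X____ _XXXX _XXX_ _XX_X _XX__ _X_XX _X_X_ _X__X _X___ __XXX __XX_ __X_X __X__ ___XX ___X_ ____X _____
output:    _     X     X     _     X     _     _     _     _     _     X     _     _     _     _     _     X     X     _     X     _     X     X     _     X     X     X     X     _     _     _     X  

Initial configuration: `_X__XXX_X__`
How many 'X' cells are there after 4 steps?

2

step 1: __X_XXX__X_
step 2: __X__X___X_
step 3: __XX_X___X_
step 4: __X______X_
count of X: 2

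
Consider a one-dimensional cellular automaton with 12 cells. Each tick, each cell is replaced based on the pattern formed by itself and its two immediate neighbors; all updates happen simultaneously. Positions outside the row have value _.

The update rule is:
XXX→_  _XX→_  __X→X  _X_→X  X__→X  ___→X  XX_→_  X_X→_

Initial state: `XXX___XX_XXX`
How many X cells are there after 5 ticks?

3

tick 1: ___XXX______
tick 2: XXX___XXXXXX
tick 3: ___XXX______  (repeats tick 1; period 2)
tick 5: ___XXX______
count of X: 3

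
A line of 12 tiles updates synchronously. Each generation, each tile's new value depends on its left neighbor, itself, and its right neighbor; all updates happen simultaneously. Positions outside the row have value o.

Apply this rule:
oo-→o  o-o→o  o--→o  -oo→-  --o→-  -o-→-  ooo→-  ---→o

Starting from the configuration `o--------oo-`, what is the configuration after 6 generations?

oooooooo--oo
-------oo---
oooooo--ooo-
-----oo---oo
oooo--ooo---
---oo---ooo-

---oo---ooo-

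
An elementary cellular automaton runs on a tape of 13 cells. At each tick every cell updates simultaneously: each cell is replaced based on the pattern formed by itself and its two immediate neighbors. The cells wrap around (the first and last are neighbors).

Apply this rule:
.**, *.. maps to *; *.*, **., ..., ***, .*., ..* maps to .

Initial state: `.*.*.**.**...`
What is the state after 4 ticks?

.....*..*.*..
......*....*.
.......*....*
*.......*....

*.......*....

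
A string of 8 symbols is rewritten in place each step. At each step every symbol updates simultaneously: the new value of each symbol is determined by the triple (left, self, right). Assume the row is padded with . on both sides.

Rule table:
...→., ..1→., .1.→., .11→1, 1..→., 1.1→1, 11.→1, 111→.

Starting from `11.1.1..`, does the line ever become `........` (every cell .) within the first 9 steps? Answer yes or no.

yes

111.1...
1.11....
.111....
.1.1....
..1.....
........
all cells are . at step 6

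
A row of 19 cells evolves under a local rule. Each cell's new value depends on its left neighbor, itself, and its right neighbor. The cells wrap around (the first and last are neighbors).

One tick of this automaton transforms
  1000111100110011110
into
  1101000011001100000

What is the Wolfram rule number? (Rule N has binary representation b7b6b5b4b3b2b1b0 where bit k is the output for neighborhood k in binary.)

position 5: 111 → 0  (bit 7 = 0)
position 7: 110 → 0  (bit 6 = 0)
position 18: 101 → 0  (bit 5 = 0)
position 1: 100 → 1  (bit 4 = 1)
position 4: 011 → 0  (bit 3 = 0)
position 0: 010 → 1  (bit 2 = 1)
position 3: 001 → 1  (bit 1 = 1)
position 2: 000 → 0  (bit 0 = 0)
bits b7..b0 = 00010110 = 22

22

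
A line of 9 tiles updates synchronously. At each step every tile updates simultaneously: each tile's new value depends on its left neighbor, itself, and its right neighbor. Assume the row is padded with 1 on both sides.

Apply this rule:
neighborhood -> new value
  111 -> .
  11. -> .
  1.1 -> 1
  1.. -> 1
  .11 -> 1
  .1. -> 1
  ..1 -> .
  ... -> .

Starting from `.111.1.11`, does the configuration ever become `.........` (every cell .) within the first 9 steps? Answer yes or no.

no

step 1: 11..1111.
step 2: ..1.1...1
step 3: 1.1111..1
step 4: .11...1.1
step 5: 11.1..111
step 6: ..111.1..
step 7: 1.1..111.
step 8: .111.1..1
step 9: 11..111.1
step 9 is 11..111.1, still not uniform .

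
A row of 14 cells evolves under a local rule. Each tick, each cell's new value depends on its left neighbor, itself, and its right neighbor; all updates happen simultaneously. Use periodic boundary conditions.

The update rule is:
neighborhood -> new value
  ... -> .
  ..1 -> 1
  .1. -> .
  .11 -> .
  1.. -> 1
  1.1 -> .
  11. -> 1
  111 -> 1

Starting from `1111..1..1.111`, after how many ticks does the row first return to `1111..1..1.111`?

tick 1: 111111.11...11
tick 2: 111111..11.1.1
tick 3: 11111111.1....
tick 4: .1111111..1..1
tick 5: ..11111111.11.
tick 6: .1.1111111..11
tick 7: ....11111111.1
tick 8: 1..1.1111111..
tick 9: .11...11111111
tick 10: ..11.1.1111111
tick 11: 11.1....111111
tick 12: 11..1..1.11111
tick 13: 1111.11...1111
tick 14: 1111..11.1.111
tick 15: 111111.1....11
tick 16: 111111..1..1.1
tick 17: 11111111.11...
tick 18: .1111111..11.1
tick 19: ..11111111.1..
tick 20: .1.1111111..1.
tick 21: 1...11111111.1
tick 22: 11.1.1111111..
tick 23: .1....11111111
tick 24: ..1..1.1111111
tick 25: 11.11...111111
tick 26: 11..11.1.11111
tick 27: 1111.1....1111
tick 28: 1111..1..1.111

28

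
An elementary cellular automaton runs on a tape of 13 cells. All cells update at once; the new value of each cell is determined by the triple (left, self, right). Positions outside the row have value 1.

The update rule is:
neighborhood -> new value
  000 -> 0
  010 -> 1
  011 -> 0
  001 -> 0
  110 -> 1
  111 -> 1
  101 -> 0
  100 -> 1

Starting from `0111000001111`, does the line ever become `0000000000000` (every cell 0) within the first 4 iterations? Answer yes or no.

no

0011100000111
1001110000011
1100111000001
1110011100000
iteration 4 is 1110011100000, still not uniform 0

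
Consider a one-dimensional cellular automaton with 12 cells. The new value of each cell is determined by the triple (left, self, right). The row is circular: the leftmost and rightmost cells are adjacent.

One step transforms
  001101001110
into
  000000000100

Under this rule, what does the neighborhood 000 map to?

0

At position 0 the neighborhood is 000; the next row has 0 there.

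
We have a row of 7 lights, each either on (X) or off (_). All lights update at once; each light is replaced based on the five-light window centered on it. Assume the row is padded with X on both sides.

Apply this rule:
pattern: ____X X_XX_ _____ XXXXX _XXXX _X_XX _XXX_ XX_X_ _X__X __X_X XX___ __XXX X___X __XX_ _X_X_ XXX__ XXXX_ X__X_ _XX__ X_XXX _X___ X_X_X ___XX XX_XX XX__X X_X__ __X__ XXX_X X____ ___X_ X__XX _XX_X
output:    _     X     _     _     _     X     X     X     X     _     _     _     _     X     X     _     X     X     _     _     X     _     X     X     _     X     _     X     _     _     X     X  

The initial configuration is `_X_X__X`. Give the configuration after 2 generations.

generation 1: X_XXXX_
generation 2: XX__XXX

XX__XXX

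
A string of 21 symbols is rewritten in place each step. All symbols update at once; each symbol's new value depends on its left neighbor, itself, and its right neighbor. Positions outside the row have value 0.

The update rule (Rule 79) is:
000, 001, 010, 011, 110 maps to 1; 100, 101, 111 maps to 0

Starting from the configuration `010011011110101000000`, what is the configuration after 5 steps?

110101010110101010101

110111010010101011111
110101010110101010001
110101010110101010111
110101010110101010101
110101010110101010101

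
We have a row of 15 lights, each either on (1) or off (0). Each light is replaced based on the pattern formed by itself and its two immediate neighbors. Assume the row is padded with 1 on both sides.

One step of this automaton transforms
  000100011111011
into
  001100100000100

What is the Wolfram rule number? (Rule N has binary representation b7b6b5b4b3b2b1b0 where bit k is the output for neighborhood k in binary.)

38

position 8: 111 → 0  (bit 7 = 0)
position 11: 110 → 0  (bit 6 = 0)
position 12: 101 → 1  (bit 5 = 1)
position 0: 100 → 0  (bit 4 = 0)
position 7: 011 → 0  (bit 3 = 0)
position 3: 010 → 1  (bit 2 = 1)
position 2: 001 → 1  (bit 1 = 1)
position 1: 000 → 0  (bit 0 = 0)
bits b7..b0 = 00100110 = 38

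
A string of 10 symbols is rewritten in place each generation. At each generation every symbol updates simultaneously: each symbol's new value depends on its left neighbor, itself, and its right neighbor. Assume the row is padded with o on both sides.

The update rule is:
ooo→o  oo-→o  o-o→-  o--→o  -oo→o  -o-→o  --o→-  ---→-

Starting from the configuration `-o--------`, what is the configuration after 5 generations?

-oooooo---

-oo-------
-ooo------
-oooo-----
-ooooo----
-oooooo---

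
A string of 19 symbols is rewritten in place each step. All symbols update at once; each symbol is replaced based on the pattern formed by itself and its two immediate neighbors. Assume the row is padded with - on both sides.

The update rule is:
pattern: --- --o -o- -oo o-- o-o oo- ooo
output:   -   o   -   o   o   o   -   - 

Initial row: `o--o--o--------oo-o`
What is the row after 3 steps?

-oo-oo-o------oo-o-
oo-oo-o-o----oo-o-o
o-oo-o-o-o--oo-o-o-

o-oo-o-o-o--oo-o-o-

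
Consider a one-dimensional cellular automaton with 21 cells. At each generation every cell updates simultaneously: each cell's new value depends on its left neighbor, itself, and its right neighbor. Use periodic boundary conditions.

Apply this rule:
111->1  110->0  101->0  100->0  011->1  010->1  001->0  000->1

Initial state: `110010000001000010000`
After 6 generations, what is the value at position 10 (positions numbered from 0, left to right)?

generation 1: 100010111101011010110
generation 2: 101010111001010010100
generation 3: 101010110001010010100
generation 4: 101010100101010010100
generation 5: 101010100101010010100  (fixed point — unchanged through generation 6)
position 10 holds 0

0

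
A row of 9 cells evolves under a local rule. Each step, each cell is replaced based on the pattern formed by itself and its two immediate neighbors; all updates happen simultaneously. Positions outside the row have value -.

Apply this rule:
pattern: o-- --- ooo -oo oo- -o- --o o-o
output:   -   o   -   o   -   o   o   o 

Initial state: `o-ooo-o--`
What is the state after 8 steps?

ooo--oo-o
o---oo-oo
o-ooo-oo-
ooo--oo--
o---oo--o
o-ooo--oo
ooo---oo-
o---ooo--

o---ooo--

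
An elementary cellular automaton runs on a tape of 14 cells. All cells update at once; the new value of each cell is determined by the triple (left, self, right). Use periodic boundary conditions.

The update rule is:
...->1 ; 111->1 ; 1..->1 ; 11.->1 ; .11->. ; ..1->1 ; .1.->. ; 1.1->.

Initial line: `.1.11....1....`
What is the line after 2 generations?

generation 1: 1...11111.1111
generation 2: 1111.1111..111

1111.1111..111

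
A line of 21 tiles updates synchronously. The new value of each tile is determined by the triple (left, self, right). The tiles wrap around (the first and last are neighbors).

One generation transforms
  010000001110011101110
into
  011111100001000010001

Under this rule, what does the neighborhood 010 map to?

1

At position 1 the neighborhood is 010; the next row has 1 there.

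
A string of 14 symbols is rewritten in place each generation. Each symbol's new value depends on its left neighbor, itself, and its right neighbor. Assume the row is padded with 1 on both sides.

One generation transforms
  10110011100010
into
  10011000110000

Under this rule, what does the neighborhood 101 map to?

At position 1 the neighborhood is 101; the next row has 0 there.

0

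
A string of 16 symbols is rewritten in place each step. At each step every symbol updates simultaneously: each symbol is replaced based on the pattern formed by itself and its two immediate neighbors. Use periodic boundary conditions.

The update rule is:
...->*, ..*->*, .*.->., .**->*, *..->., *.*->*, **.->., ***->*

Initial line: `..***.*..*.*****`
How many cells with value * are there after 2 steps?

.***.*..*.*****.
***.*..*.*****..
count of *: 10

10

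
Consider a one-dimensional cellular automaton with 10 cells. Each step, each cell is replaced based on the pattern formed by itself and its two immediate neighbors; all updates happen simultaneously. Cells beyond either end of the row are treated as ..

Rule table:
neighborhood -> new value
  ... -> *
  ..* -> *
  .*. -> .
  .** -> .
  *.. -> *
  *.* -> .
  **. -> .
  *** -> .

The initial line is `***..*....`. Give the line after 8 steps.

***.......

...**.****
***.......
...*******
***.......  (repeats step 2; period 2)
step 8: ***.......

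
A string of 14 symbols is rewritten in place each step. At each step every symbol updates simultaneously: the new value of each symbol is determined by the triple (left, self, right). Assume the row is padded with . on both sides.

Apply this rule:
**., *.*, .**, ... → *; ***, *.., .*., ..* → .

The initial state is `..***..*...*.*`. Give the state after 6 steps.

*....**...*..*

*.*.*....*..*.
.*.*..**......
..*...**.*****
*...*.****...*
..*..**..*.*..
*....**...*..*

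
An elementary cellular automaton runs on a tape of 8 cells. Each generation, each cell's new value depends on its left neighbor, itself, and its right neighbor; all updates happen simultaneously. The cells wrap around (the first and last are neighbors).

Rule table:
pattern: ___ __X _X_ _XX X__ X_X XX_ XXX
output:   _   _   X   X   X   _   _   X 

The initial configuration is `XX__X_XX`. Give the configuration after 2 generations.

generation 1: X_X_X_XX
generation 2: __X_X_XX

__X_X_XX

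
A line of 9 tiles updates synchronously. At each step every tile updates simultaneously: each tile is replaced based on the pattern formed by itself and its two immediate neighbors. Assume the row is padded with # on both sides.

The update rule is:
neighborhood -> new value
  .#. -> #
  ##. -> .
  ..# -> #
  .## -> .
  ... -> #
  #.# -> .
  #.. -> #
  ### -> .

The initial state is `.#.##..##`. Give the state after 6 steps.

#####..##

step 1: .#...##..
step 2: .####..##
step 3: .....##..
step 4: #####..##
step 5: .....##..  (repeats step 3; period 2)
step 6: #####..##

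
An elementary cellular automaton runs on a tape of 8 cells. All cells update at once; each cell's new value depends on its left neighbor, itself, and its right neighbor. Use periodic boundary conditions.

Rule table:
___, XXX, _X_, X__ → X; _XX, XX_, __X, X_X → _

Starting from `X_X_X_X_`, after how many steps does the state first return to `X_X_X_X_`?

X_X_X_X_

1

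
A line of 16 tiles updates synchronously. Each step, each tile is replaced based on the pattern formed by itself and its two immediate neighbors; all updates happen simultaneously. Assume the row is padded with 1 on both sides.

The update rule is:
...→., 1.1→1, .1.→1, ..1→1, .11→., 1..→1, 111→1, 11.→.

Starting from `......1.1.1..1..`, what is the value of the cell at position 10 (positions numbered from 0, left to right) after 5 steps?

1

1....11111111111
.1..1.1111111111
111111.111111111
11111.1.11111111
1111.111.1111111
position 10 holds 1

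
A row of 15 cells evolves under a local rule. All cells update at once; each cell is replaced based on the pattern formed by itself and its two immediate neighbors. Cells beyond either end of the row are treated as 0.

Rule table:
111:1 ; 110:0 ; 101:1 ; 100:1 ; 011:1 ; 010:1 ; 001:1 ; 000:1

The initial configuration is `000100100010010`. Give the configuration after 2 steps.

111111111111111
111111111111110

111111111111110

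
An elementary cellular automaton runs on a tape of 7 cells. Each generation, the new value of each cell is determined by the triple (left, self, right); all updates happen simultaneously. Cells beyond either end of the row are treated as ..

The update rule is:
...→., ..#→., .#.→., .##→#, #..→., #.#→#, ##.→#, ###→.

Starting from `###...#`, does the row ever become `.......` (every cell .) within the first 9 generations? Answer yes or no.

generation 1: #.#....
generation 2: .#.....
generation 3: .......
all cells are . at generation 3

yes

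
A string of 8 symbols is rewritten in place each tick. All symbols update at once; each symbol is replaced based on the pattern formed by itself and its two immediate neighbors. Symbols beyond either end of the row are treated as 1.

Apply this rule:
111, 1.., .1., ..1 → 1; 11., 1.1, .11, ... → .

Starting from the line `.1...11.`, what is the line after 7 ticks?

tick 1: .11.1...
tick 2: ....11.1
tick 3: 1..1....
tick 4: .1111..1
tick 5: ..11.11.
tick 6: 11......
tick 7: 1.1....1

1.1....1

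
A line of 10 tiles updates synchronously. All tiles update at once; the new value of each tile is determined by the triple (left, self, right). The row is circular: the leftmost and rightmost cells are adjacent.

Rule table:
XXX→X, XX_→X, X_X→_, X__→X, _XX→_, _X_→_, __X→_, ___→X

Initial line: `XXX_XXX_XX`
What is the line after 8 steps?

step 1: XXX__XX__X
step 2: XXXX__XX__
step 3: _XXXX__XX_
step 4: __XXXX__XX
step 5: X__XXXX__X
step 6: XX__XXXX__
step 7: _XX__XXXX_
step 8: __XX__XXXX

__XX__XXXX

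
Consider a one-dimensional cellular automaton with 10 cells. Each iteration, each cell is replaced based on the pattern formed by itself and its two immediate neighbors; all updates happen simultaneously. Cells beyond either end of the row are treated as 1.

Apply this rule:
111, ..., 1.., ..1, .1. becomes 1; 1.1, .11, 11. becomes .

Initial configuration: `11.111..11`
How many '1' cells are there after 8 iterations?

1...1.11.1
.1111.....
..11.11111
11....1111
1.1111.111
...11...11
111..111.1
11.11.1...
count of 1: 5

5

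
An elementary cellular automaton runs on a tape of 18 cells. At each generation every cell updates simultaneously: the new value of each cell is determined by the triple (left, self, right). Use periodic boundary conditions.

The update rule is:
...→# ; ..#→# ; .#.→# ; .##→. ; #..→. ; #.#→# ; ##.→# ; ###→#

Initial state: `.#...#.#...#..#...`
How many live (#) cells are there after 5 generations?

14

##.#####.###.##.##
###.#####.###.##.#
####.#####.###.##.
.####.#####.###.##
#.####.#####.###.#
count of #: 14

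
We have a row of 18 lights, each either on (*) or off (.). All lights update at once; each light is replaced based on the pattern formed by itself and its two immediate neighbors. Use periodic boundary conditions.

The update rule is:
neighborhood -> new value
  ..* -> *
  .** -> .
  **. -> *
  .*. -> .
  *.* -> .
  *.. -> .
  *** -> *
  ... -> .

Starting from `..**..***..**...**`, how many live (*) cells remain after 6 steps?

2

.*.*.*.**.*.*..*.*
........*.....*...
.......*.....*....
......*.....*.....
.....*.....*......
....*.....*.......
count of *: 2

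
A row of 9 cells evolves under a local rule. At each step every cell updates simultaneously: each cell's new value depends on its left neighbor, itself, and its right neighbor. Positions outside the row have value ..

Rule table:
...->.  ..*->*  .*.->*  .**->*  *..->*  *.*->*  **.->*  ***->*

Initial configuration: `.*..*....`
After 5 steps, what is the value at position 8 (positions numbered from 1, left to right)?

*

******...
*******..
********.
*********
*********
position 8 holds *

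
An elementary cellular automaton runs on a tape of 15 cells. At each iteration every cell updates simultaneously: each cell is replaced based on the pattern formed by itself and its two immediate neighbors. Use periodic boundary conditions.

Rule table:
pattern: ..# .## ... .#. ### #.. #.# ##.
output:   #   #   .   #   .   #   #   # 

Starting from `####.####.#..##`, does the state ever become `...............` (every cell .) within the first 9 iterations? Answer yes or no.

iteration 1: ...###..######.
iteration 2: ..##.####....##
iteration 3: ######..##..###
iteration 4: .....########..
iteration 5: ....##......##.
iteration 6: ...####....####
iteration 7: #.##..##..##..#
iteration 8: ###############
iteration 9: ...............
all cells are . at iteration 9

yes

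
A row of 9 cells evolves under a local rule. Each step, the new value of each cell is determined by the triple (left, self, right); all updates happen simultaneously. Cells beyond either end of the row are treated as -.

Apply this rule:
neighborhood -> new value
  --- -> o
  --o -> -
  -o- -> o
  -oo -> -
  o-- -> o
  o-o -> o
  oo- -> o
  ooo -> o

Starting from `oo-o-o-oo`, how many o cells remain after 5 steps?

step 1: -oooooo-o
step 2: --ooooooo
step 3: o--oooooo
step 4: oo--ooooo
step 5: -oo--oooo
count of o: 6

6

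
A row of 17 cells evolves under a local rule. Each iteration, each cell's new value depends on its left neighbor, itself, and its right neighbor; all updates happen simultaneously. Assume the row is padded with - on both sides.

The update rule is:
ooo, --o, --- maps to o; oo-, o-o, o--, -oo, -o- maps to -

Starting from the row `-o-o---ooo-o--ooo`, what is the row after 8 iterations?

----o-----ooo----

o----oo-o----o-o-
--ooo-----ooo----
oo-o--oooo-o--ooo
-----o-oo----o-o-
ooooo-----ooo----
-ooo--oooo-o--ooo
o-o--o-oo----o-o-
----o-----ooo----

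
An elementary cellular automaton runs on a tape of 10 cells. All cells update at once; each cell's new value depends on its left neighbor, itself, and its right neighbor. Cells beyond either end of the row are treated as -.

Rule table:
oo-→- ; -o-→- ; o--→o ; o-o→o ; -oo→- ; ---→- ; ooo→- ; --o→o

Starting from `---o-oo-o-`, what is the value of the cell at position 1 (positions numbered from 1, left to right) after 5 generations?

o

generation 1: --o-o--o-o
generation 2: -o-o-oo-o-
generation 3: o-o-o--o-o
generation 4: -o-o-oo-o-  (repeats generation 2; period 2)
generation 5: o-o-o--o-o
position 1 holds o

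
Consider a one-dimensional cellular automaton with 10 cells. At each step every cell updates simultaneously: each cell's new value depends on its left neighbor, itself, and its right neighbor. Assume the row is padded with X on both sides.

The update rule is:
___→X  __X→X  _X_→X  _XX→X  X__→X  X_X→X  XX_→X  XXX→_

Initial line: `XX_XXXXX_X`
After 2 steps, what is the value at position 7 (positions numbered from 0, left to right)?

X

_XXX___XXX
XX_XXXXX__
position 7 holds X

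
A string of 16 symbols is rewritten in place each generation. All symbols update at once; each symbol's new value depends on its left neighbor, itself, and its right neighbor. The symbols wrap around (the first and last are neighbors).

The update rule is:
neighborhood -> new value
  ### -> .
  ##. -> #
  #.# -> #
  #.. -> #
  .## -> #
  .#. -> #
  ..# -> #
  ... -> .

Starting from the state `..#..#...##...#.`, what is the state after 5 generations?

........####.###

.######.####.###
##....###..###.#
.##..##.####.###
#########..###.#
........####.###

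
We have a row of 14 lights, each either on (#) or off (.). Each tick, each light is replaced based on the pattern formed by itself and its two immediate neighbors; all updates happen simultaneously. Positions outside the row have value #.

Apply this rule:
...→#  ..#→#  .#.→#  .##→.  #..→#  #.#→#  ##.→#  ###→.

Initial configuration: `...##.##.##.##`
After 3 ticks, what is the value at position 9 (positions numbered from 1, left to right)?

tick 1: ###.##.##.##..
tick 2: ..##.##.##.###
tick 3: ##.##.##.##...
position 9 holds .

.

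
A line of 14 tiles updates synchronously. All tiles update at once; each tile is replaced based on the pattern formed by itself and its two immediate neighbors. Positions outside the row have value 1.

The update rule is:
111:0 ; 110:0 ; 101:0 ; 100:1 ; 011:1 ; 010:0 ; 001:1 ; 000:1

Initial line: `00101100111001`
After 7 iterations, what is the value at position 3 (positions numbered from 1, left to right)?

1

11001011100111
00110010011100
11101101110011
00001001001110
11110110111000
00000100100111
11111011011100
position 3 holds 1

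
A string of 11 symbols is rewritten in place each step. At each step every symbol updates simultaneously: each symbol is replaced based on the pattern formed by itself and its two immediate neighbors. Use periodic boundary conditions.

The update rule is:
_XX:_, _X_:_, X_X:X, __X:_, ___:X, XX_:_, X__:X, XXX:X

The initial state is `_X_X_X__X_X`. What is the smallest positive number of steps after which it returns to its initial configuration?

11

X_X_X_X__X_
_X_X_X_X__X
X_X_X_X_X__
_X_X_X_X_X_
__X_X_X_X_X
X__X_X_X_X_
_X__X_X_X_X
X_X__X_X_X_
_X_X__X_X_X
X_X_X__X_X_
_X_X_X__X_X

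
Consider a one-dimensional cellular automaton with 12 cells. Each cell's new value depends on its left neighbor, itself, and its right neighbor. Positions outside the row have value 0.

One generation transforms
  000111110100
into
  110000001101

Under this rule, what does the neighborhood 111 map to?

0

At position 4 the neighborhood is 111; the next row has 0 there.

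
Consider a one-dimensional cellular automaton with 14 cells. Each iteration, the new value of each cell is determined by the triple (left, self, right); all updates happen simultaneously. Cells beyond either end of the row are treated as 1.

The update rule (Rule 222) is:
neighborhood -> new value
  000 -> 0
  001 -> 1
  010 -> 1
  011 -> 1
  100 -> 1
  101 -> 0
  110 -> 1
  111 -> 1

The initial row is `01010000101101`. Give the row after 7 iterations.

01011111101101

iteration 1: 01011001101101
iteration 2: 01011111101101
iteration 3: 01011111101101  (fixed point — unchanged through iteration 7)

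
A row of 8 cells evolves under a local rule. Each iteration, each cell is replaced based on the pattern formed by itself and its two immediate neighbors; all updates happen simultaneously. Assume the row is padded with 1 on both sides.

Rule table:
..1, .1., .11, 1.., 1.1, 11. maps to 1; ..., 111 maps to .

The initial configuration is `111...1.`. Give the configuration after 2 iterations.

iteration 1: ..11.111
iteration 2: 111111..

111111..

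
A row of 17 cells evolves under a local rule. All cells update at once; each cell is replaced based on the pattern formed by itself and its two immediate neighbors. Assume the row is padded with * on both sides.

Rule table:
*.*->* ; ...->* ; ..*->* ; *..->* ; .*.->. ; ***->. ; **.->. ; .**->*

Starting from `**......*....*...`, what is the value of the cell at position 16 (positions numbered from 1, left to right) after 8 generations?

.

..******.****.***
***.....**...**..
...******.****.**
****.....**...**.
....******.****.*
*****.....**...**
.....******.****.
******.....**...*
position 16 holds .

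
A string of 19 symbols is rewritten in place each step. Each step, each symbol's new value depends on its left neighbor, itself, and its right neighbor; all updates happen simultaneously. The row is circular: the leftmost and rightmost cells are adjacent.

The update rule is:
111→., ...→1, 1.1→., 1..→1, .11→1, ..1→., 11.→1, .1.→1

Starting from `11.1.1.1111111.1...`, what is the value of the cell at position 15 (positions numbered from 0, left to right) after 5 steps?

1

11.1.1.1.....1.111.
11.1.1.11111.1.1.1.
11.1.1.1...1.1.1.1.
11.1.1.111.1.1.1.1.
11.1.1.1.1.1.1.1.1.
position 15 holds 1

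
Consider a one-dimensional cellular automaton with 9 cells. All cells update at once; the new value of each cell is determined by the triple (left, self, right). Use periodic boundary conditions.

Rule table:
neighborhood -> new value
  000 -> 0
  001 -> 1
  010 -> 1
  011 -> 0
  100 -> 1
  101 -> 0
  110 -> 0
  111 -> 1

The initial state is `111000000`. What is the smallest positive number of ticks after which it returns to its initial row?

010100001
010110011
010001100
111010010
010011110
111101101
111000000

7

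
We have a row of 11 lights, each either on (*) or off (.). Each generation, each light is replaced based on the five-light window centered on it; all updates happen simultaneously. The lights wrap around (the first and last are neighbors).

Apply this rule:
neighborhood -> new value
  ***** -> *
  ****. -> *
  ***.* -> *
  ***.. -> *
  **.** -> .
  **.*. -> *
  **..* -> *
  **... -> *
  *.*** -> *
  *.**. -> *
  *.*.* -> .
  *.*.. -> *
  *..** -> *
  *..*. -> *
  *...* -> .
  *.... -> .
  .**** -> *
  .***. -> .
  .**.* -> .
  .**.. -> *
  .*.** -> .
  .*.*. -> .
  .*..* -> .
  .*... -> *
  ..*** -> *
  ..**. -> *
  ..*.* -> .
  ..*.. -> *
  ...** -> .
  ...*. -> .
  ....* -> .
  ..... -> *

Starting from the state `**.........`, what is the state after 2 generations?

*.*.*******

***.*****..
*.*.*******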